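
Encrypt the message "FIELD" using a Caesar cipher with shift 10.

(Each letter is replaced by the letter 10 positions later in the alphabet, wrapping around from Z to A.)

Step 1: For each letter, shift forward by 10 positions (mod 26).
  F (position 5) -> position (5+10) mod 26 = 15 -> P
  I (position 8) -> position (8+10) mod 26 = 18 -> S
  E (position 4) -> position (4+10) mod 26 = 14 -> O
  L (position 11) -> position (11+10) mod 26 = 21 -> V
  D (position 3) -> position (3+10) mod 26 = 13 -> N
Result: PSOVN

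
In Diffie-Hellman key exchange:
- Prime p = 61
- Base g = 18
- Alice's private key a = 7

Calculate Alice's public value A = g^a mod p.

Step 1: A = g^a mod p = 18^7 mod 61.
  18^1 mod 61 = 18
  18^2 mod 61 = (18 * 18) mod 61 = 19
  18^3 mod 61 = (19 * 18) mod 61 = 37
  18^4 mod 61 = (37 * 18) mod 61 = 56
  18^5 mod 61 = (56 * 18) mod 61 = 32
  18^6 mod 61 = (32 * 18) mod 61 = 27
  18^7 mod 61 = (27 * 18) mod 61 = 59
Result: A = 59.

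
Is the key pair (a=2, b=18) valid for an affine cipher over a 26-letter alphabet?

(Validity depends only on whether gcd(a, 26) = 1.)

Step 1: Compute gcd(2, 26).
Step 2: gcd(2, 26) = 2.
Since gcd = 2 != 1, 2 shares a common factor with 26, so it cannot be used.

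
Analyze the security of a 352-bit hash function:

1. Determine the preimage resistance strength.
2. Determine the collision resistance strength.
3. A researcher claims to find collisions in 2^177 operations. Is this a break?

Step 1: Preimage resistance requires brute-force of 2^352 operations.
Step 2: Collision resistance (birthday bound) = 2^(352/2) = 2^176.
Step 3: The claimed attack costs 2^177 operations.
Step 4: Since 2^177 >= 2^176, the claimed attack is no faster than the generic birthday attack, so this does not break collision resistance.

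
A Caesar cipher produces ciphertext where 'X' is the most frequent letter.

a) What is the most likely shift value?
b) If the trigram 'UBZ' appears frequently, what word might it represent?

Step 1: In English, 'E' is the most frequent letter (12.7%).
Step 2: The most frequent ciphertext letter is 'X' (position 23).
Step 3: Shift = (23 - 4) mod 26 = 19.
Step 4: Decrypt 'UBZ' by shifting back 19:
  U -> B
  B -> I
  Z -> G
Step 5: 'UBZ' decrypts to 'BIG'.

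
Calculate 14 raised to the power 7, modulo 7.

Step 1: Compute 14^7 mod 7 step by step, reducing modulo 7 at each step.
  14^1 mod 7 = 0
  14^2 mod 7 = (0 * 14) mod 7 = 0
  14^3 mod 7 = (0 * 14) mod 7 = 0
  14^4 mod 7 = (0 * 14) mod 7 = 0
  14^5 mod 7 = (0 * 14) mod 7 = 0
  14^6 mod 7 = (0 * 14) mod 7 = 0
  14^7 mod 7 = (0 * 14) mod 7 = 0
Step 2: Result = 0.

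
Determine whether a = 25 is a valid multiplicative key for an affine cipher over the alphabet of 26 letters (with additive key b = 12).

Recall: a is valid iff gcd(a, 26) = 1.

Step 1: Compute gcd(25, 26).
Step 2: gcd(25, 26) = 1.
Since gcd = 1, 25 is coprime with 26, so it is a valid key.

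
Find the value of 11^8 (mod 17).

Step 1: Compute 11^8 mod 17 step by step, reducing modulo 17 at each step.
  11^1 mod 17 = 11
  11^2 mod 17 = (11 * 11) mod 17 = 2
  11^3 mod 17 = (2 * 11) mod 17 = 5
  11^4 mod 17 = (5 * 11) mod 17 = 4
  11^5 mod 17 = (4 * 11) mod 17 = 10
  11^6 mod 17 = (10 * 11) mod 17 = 8
  11^7 mod 17 = (8 * 11) mod 17 = 3
  11^8 mod 17 = (3 * 11) mod 17 = 16
Step 2: Result = 16.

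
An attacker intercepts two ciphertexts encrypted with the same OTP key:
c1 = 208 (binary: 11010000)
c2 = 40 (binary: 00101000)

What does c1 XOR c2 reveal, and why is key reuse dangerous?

Step 1: c1 XOR c2 = (m1 XOR k) XOR (m2 XOR k).
Step 2: By XOR associativity/commutativity: = m1 XOR m2 XOR k XOR k = m1 XOR m2.
Step 3: 11010000 XOR 00101000 = 11111000 = 248.
Step 4: The key cancels out! An attacker learns m1 XOR m2 = 248, revealing the relationship between plaintexts.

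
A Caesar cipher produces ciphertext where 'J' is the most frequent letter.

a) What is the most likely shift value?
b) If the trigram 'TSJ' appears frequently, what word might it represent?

Step 1: In English, 'E' is the most frequent letter (12.7%).
Step 2: The most frequent ciphertext letter is 'J' (position 9).
Step 3: Shift = (9 - 4) mod 26 = 5.
Step 4: Decrypt 'TSJ' by shifting back 5:
  T -> O
  S -> N
  J -> E
Step 5: 'TSJ' decrypts to 'ONE'.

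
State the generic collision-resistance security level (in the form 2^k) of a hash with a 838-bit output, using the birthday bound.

Step 1: The birthday paradox gives collision probability ~50% after sqrt(2^n) = 2^(n/2) hashes.
Step 2: For 838-bit output: 2^(838/2) = 2^419.
Step 3: Approximately 2^419 hash computations needed.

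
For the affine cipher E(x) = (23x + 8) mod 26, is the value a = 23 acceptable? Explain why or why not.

Step 1: Compute gcd(23, 26).
Step 2: gcd(23, 26) = 1.
Since gcd = 1, 23 is coprime with 26, so it is a valid key.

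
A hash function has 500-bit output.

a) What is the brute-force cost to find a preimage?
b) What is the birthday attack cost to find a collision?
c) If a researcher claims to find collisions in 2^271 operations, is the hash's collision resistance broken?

Step 1: Preimage resistance requires brute-force of 2^500 operations.
Step 2: Collision resistance (birthday bound) = 2^(500/2) = 2^250.
Step 3: The claimed attack costs 2^271 operations.
Step 4: Since 2^271 >= 2^250, the claimed attack is no faster than the generic birthday attack, so this does not break collision resistance.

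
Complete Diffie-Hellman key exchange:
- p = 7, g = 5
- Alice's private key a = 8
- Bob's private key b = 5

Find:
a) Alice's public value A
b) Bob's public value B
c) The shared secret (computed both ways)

Step 1: A = g^a mod p = 5^8 mod 7 = 4.
Step 2: B = g^b mod p = 5^5 mod 7 = 3.
Step 3: Alice computes s = B^a mod p = 3^8 mod 7 = 2.
Step 4: Bob computes s = A^b mod p = 4^5 mod 7 = 2.
Both sides agree: shared secret = 2.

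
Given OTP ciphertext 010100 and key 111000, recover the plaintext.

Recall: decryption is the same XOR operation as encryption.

Step 1: XOR ciphertext with key:
  Ciphertext: 010100
  Key:        111000
  XOR:        101100
Step 2: Plaintext = 101100 = 44 in decimal.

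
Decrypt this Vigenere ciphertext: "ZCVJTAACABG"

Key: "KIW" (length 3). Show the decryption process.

Step 1: Key 'KIW' has length 3. Extended key: KIWKIWKIWKI
Step 2: Decrypt each position:
  Z(25) - K(10) = 15 = P
  C(2) - I(8) = 20 = U
  V(21) - W(22) = 25 = Z
  J(9) - K(10) = 25 = Z
  T(19) - I(8) = 11 = L
  A(0) - W(22) = 4 = E
  A(0) - K(10) = 16 = Q
  C(2) - I(8) = 20 = U
  A(0) - W(22) = 4 = E
  B(1) - K(10) = 17 = R
  G(6) - I(8) = 24 = Y
Plaintext: PUZZLEQUERY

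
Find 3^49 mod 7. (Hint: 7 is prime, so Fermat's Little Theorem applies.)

Step 1: Since 7 is prime, by Fermat's Little Theorem: 3^6 = 1 (mod 7).
Step 2: Reduce exponent: 49 mod 6 = 1.
Step 3: So 3^49 = 3^1 (mod 7).
Step 4: 3^1 mod 7 = 3.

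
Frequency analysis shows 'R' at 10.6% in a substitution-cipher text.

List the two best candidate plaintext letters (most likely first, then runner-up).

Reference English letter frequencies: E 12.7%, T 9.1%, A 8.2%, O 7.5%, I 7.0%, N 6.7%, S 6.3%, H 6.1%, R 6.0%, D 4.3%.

Step 1: Observed frequency of 'R' is 10.6%.
Step 2: Compute distances to each reference frequency and sort:
  T (9.1%): difference = 1.5% <-- BEST
  E (12.7%): difference = 2.1% <-- RUNNER-UP
  A (8.2%): difference = 2.4%
  O (7.5%): difference = 3.1%
  I (7.0%): difference = 3.6%
Step 3: Most likely is 'T' (9.1%, diff 1.5%); second most likely is 'E' (12.7%, diff 2.1%).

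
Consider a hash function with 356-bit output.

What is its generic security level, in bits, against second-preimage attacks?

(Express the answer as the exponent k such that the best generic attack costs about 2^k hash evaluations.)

Step 1: The hash has a 356-bit output.
Step 2: Second-preimage resistance means: given a specific input x, it should be infeasible to find a different y with h(y) = h(x).
With a 356-bit output, a generic search for a second preimage costs about 2^356 evaluations (each trial matches the fixed target with probability 2^-356).
Step 3: Security level = 356 bits.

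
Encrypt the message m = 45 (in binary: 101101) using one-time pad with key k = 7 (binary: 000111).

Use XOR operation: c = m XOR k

Step 1: Write out the XOR operation bit by bit:
  Message: 101101
  Key:     000111
  XOR:     101010
Step 2: Convert to decimal: 101010 = 42.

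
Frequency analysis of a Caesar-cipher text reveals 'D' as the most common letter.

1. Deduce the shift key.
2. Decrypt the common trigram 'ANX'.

Step 1: In English, 'E' is the most frequent letter (12.7%).
Step 2: The most frequent ciphertext letter is 'D' (position 3).
Step 3: Shift = (3 - 4) mod 26 = 25.
Step 4: Decrypt 'ANX' by shifting back 25:
  A -> B
  N -> O
  X -> Y
Step 5: 'ANX' decrypts to 'BOY'.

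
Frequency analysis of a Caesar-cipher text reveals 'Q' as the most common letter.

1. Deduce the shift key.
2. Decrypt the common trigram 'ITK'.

Step 1: In English, 'E' is the most frequent letter (12.7%).
Step 2: The most frequent ciphertext letter is 'Q' (position 16).
Step 3: Shift = (16 - 4) mod 26 = 12.
Step 4: Decrypt 'ITK' by shifting back 12:
  I -> W
  T -> H
  K -> Y
Step 5: 'ITK' decrypts to 'WHY'.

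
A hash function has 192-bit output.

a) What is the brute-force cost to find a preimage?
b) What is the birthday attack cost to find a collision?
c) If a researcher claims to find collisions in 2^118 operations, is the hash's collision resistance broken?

Step 1: Preimage resistance requires brute-force of 2^192 operations.
Step 2: Collision resistance (birthday bound) = 2^(192/2) = 2^96.
Step 3: The claimed attack costs 2^118 operations.
Step 4: Since 2^118 >= 2^96, the claimed attack is no faster than the generic birthday attack, so this does not break collision resistance.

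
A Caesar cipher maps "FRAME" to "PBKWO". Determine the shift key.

Step 1: Compare first letters: F (position 5) -> P (position 15).
Step 2: Shift = (15 - 5) mod 26 = 10.
The shift value is 10.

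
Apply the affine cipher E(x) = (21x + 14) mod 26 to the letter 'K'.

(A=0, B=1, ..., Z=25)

Step 1: Convert 'K' to number: x = 10.
Step 2: E(10) = (21 * 10 + 14) mod 26 = 224 mod 26 = 16.
Step 3: Convert 16 back to letter: Q.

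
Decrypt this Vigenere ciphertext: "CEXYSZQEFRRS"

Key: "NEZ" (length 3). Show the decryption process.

Step 1: Key 'NEZ' has length 3. Extended key: NEZNEZNEZNEZ
Step 2: Decrypt each position:
  C(2) - N(13) = 15 = P
  E(4) - E(4) = 0 = A
  X(23) - Z(25) = 24 = Y
  Y(24) - N(13) = 11 = L
  S(18) - E(4) = 14 = O
  Z(25) - Z(25) = 0 = A
  Q(16) - N(13) = 3 = D
  E(4) - E(4) = 0 = A
  F(5) - Z(25) = 6 = G
  R(17) - N(13) = 4 = E
  R(17) - E(4) = 13 = N
  S(18) - Z(25) = 19 = T
Plaintext: PAYLOADAGENT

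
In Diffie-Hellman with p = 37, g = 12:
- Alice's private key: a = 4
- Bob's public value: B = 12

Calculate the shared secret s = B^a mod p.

Step 1: s = B^a mod p = 12^4 mod 37.
  12^1 mod 37 = 12
  12^2 mod 37 = (12 * 12) mod 37 = 33
  12^3 mod 37 = (33 * 12) mod 37 = 26
  12^4 mod 37 = (26 * 12) mod 37 = 16
Result: shared secret = 16.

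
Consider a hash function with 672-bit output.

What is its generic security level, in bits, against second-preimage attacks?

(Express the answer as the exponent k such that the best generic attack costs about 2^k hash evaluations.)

Step 1: The hash has a 672-bit output.
Step 2: Second-preimage resistance means: given a specific input x, it should be infeasible to find a different y with h(y) = h(x).
With a 672-bit output, a generic search for a second preimage costs about 2^672 evaluations (each trial matches the fixed target with probability 2^-672).
Step 3: Security level = 672 bits.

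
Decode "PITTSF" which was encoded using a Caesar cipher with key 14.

Step 1: Reverse the shift by subtracting 14 from each letter position.
  P (position 15) -> position (15-14) mod 26 = 1 -> B
  I (position 8) -> position (8-14) mod 26 = 20 -> U
  T (position 19) -> position (19-14) mod 26 = 5 -> F
  T (position 19) -> position (19-14) mod 26 = 5 -> F
  S (position 18) -> position (18-14) mod 26 = 4 -> E
  F (position 5) -> position (5-14) mod 26 = 17 -> R
Decrypted message: BUFFER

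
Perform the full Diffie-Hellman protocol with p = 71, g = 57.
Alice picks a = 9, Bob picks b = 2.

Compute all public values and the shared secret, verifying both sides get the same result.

Step 1: A = g^a mod p = 57^9 mod 71 = 5.
Step 2: B = g^b mod p = 57^2 mod 71 = 54.
Step 3: Alice computes s = B^a mod p = 54^9 mod 71 = 25.
Step 4: Bob computes s = A^b mod p = 5^2 mod 71 = 25.
Both sides agree: shared secret = 25.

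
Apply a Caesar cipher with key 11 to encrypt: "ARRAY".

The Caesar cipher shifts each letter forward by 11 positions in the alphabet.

Step 1: For each letter, shift forward by 11 positions (mod 26).
  A (position 0) -> position (0+11) mod 26 = 11 -> L
  R (position 17) -> position (17+11) mod 26 = 2 -> C
  R (position 17) -> position (17+11) mod 26 = 2 -> C
  A (position 0) -> position (0+11) mod 26 = 11 -> L
  Y (position 24) -> position (24+11) mod 26 = 9 -> J
Result: LCCLJ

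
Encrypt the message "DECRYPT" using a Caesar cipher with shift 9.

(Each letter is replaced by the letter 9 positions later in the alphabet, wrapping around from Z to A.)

Step 1: For each letter, shift forward by 9 positions (mod 26).
  D (position 3) -> position (3+9) mod 26 = 12 -> M
  E (position 4) -> position (4+9) mod 26 = 13 -> N
  C (position 2) -> position (2+9) mod 26 = 11 -> L
  R (position 17) -> position (17+9) mod 26 = 0 -> A
  Y (position 24) -> position (24+9) mod 26 = 7 -> H
  P (position 15) -> position (15+9) mod 26 = 24 -> Y
  T (position 19) -> position (19+9) mod 26 = 2 -> C
Result: MNLAHYC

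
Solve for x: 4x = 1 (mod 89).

Step 1: We need x such that 4 * x = 1 (mod 89).
Step 2: Using the extended Euclidean algorithm or trial:
  4 * 67 = 268 = 3 * 89 + 1.
Step 3: Since 268 mod 89 = 1, the inverse is x = 67.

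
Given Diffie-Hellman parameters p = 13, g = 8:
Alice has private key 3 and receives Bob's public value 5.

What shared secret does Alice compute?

Step 1: s = B^a mod p = 5^3 mod 13.
  5^1 mod 13 = 5
  5^2 mod 13 = (5 * 5) mod 13 = 12
  5^3 mod 13 = (12 * 5) mod 13 = 8
Result: shared secret = 8.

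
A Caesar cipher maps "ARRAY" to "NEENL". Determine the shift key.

Step 1: Compare first letters: A (position 0) -> N (position 13).
Step 2: Shift = (13 - 0) mod 26 = 13.
The shift value is 13.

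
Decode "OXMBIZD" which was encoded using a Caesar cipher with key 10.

Step 1: Reverse the shift by subtracting 10 from each letter position.
  O (position 14) -> position (14-10) mod 26 = 4 -> E
  X (position 23) -> position (23-10) mod 26 = 13 -> N
  M (position 12) -> position (12-10) mod 26 = 2 -> C
  B (position 1) -> position (1-10) mod 26 = 17 -> R
  I (position 8) -> position (8-10) mod 26 = 24 -> Y
  Z (position 25) -> position (25-10) mod 26 = 15 -> P
  D (position 3) -> position (3-10) mod 26 = 19 -> T
Decrypted message: ENCRYPT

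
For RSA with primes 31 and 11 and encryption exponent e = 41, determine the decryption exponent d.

Step 1: n = 31 * 11 = 341.
Step 2: phi(n) = 30 * 10 = 300.
Step 3: Find d such that 41 * d = 1 (mod 300).
Step 4: d = 41^(-1) mod 300 = 161.
Verification: 41 * 161 = 6601 = 22 * 300 + 1.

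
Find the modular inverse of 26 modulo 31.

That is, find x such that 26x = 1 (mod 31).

Step 1: We need x such that 26 * x = 1 (mod 31).
Step 2: Using the extended Euclidean algorithm or trial:
  26 * 6 = 156 = 5 * 31 + 1.
Step 3: Since 156 mod 31 = 1, the inverse is x = 6.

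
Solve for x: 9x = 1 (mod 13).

Step 1: We need x such that 9 * x = 1 (mod 13).
Step 2: Using the extended Euclidean algorithm or trial:
  9 * 3 = 27 = 2 * 13 + 1.
Step 3: Since 27 mod 13 = 1, the inverse is x = 3.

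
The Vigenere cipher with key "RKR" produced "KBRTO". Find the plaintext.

Step 1: Extend key: RKRRK
Step 2: Decrypt each letter (c - k) mod 26:
  K(10) - R(17) = (10-17) mod 26 = 19 = T
  B(1) - K(10) = (1-10) mod 26 = 17 = R
  R(17) - R(17) = (17-17) mod 26 = 0 = A
  T(19) - R(17) = (19-17) mod 26 = 2 = C
  O(14) - K(10) = (14-10) mod 26 = 4 = E
Plaintext: TRACE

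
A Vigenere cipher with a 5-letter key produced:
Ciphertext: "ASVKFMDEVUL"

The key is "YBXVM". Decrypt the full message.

Step 1: Key 'YBXVM' has length 5. Extended key: YBXVMYBXVMY
Step 2: Decrypt each position:
  A(0) - Y(24) = 2 = C
  S(18) - B(1) = 17 = R
  V(21) - X(23) = 24 = Y
  K(10) - V(21) = 15 = P
  F(5) - M(12) = 19 = T
  M(12) - Y(24) = 14 = O
  D(3) - B(1) = 2 = C
  E(4) - X(23) = 7 = H
  V(21) - V(21) = 0 = A
  U(20) - M(12) = 8 = I
  L(11) - Y(24) = 13 = N
Plaintext: CRYPTOCHAIN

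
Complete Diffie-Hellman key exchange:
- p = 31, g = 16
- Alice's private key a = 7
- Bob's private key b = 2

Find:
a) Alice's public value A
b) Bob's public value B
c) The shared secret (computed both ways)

Step 1: A = g^a mod p = 16^7 mod 31 = 8.
Step 2: B = g^b mod p = 16^2 mod 31 = 8.
Step 3: Alice computes s = B^a mod p = 8^7 mod 31 = 2.
Step 4: Bob computes s = A^b mod p = 8^2 mod 31 = 2.
Both sides agree: shared secret = 2.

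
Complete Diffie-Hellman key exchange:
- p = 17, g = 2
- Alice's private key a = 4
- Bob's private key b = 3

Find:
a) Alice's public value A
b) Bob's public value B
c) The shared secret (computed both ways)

Step 1: A = g^a mod p = 2^4 mod 17 = 16.
Step 2: B = g^b mod p = 2^3 mod 17 = 8.
Step 3: Alice computes s = B^a mod p = 8^4 mod 17 = 16.
Step 4: Bob computes s = A^b mod p = 16^3 mod 17 = 16.
Both sides agree: shared secret = 16.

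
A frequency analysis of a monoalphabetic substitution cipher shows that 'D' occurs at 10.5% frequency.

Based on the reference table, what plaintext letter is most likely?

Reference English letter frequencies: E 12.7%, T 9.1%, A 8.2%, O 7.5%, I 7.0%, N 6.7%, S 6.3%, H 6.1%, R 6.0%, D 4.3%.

Step 1: The observed frequency is 10.5%.
Step 2: Compare with English frequencies:
  E: 12.7% (difference: 2.2%)
  T: 9.1% (difference: 1.4%) <-- closest
  A: 8.2% (difference: 2.3%)
  O: 7.5% (difference: 3.0%)
  I: 7.0% (difference: 3.5%)
  N: 6.7% (difference: 3.8%)
  S: 6.3% (difference: 4.2%)
  H: 6.1% (difference: 4.4%)
  R: 6.0% (difference: 4.5%)
  D: 4.3% (difference: 6.2%)
Step 3: 'D' most likely represents 'T' (frequency 9.1%).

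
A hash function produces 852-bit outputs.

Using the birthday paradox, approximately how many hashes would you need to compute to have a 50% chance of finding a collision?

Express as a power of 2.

Step 1: The birthday paradox gives collision probability ~50% after sqrt(2^n) = 2^(n/2) hashes.
Step 2: For 852-bit output: 2^(852/2) = 2^426.
Step 3: Approximately 2^426 hash computations needed.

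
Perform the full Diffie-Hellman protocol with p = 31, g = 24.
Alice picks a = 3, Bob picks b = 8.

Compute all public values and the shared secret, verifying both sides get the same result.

Step 1: A = g^a mod p = 24^3 mod 31 = 29.
Step 2: B = g^b mod p = 24^8 mod 31 = 10.
Step 3: Alice computes s = B^a mod p = 10^3 mod 31 = 8.
Step 4: Bob computes s = A^b mod p = 29^8 mod 31 = 8.
Both sides agree: shared secret = 8.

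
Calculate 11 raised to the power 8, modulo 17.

Step 1: Compute 11^8 mod 17 step by step, reducing modulo 17 at each step.
  11^1 mod 17 = 11
  11^2 mod 17 = (11 * 11) mod 17 = 2
  11^3 mod 17 = (2 * 11) mod 17 = 5
  11^4 mod 17 = (5 * 11) mod 17 = 4
  11^5 mod 17 = (4 * 11) mod 17 = 10
  11^6 mod 17 = (10 * 11) mod 17 = 8
  11^7 mod 17 = (8 * 11) mod 17 = 3
  11^8 mod 17 = (3 * 11) mod 17 = 16
Step 2: Result = 16.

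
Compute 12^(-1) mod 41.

Step 1: We need x such that 12 * x = 1 (mod 41).
Step 2: Using the extended Euclidean algorithm or trial:
  12 * 24 = 288 = 7 * 41 + 1.
Step 3: Since 288 mod 41 = 1, the inverse is x = 24.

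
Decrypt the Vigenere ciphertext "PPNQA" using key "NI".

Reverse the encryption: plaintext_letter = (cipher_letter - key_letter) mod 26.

Step 1: Extend key: NININ
Step 2: Decrypt each letter (c - k) mod 26:
  P(15) - N(13) = (15-13) mod 26 = 2 = C
  P(15) - I(8) = (15-8) mod 26 = 7 = H
  N(13) - N(13) = (13-13) mod 26 = 0 = A
  Q(16) - I(8) = (16-8) mod 26 = 8 = I
  A(0) - N(13) = (0-13) mod 26 = 13 = N
Plaintext: CHAIN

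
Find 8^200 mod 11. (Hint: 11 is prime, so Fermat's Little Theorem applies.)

Step 1: Since 11 is prime, by Fermat's Little Theorem: 8^10 = 1 (mod 11).
Step 2: Reduce exponent: 200 mod 10 = 0.
Step 3: So 8^200 = 8^0 (mod 11).
Step 4: 8^0 mod 11 = 1.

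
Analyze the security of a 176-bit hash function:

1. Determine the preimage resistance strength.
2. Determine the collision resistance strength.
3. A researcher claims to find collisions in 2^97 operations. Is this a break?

Step 1: Preimage resistance requires brute-force of 2^176 operations.
Step 2: Collision resistance (birthday bound) = 2^(176/2) = 2^88.
Step 3: The claimed attack costs 2^97 operations.
Step 4: Since 2^97 >= 2^88, the claimed attack is no faster than the generic birthday attack, so this does not break collision resistance.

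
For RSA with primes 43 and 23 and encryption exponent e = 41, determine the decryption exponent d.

Step 1: n = 43 * 23 = 989.
Step 2: phi(n) = 42 * 22 = 924.
Step 3: Find d such that 41 * d = 1 (mod 924).
Step 4: d = 41^(-1) mod 924 = 293.
Verification: 41 * 293 = 12013 = 13 * 924 + 1.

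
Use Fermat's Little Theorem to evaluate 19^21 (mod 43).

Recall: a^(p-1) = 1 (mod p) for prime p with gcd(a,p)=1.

Step 1: Since 43 is prime, by Fermat's Little Theorem: 19^42 = 1 (mod 43).
Step 2: Reduce exponent: 21 mod 42 = 21.
Step 3: So 19^21 = 19^21 (mod 43).
Step 4: 19^21 mod 43 = 42.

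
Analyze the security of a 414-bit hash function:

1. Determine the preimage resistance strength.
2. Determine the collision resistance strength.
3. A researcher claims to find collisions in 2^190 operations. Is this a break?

Step 1: Preimage resistance requires brute-force of 2^414 operations.
Step 2: Collision resistance (birthday bound) = 2^(414/2) = 2^207.
Step 3: The claimed attack costs 2^190 operations.
Step 4: Since 2^190 < 2^207, the claimed attack beats the generic birthday bound, so collision resistance is broken.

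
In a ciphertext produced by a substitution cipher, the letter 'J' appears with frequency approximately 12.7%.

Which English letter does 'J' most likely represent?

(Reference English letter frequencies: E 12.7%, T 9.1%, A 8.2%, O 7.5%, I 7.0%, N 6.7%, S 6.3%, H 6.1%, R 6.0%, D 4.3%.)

Step 1: The observed frequency is 12.7%.
Step 2: Compare with English frequencies:
  E: 12.7% (difference: 0.0%) <-- closest
  T: 9.1% (difference: 3.6%)
  A: 8.2% (difference: 4.5%)
  O: 7.5% (difference: 5.2%)
  I: 7.0% (difference: 5.7%)
  N: 6.7% (difference: 6.0%)
  S: 6.3% (difference: 6.4%)
  H: 6.1% (difference: 6.6%)
  R: 6.0% (difference: 6.7%)
  D: 4.3% (difference: 8.4%)
Step 3: 'J' most likely represents 'E' (frequency 12.7%).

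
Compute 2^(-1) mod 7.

Step 1: We need x such that 2 * x = 1 (mod 7).
Step 2: Using the extended Euclidean algorithm or trial:
  2 * 4 = 8 = 1 * 7 + 1.
Step 3: Since 8 mod 7 = 1, the inverse is x = 4.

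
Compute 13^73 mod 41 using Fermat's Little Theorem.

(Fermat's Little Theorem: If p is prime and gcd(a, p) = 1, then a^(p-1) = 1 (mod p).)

Step 1: Since 41 is prime, by Fermat's Little Theorem: 13^40 = 1 (mod 41).
Step 2: Reduce exponent: 73 mod 40 = 33.
Step 3: So 13^73 = 13^33 (mod 41).
Step 4: 13^33 mod 41 = 30.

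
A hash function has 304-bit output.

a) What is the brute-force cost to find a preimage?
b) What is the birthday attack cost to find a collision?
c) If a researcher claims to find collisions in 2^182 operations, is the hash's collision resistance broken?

Step 1: Preimage resistance requires brute-force of 2^304 operations.
Step 2: Collision resistance (birthday bound) = 2^(304/2) = 2^152.
Step 3: The claimed attack costs 2^182 operations.
Step 4: Since 2^182 >= 2^152, the claimed attack is no faster than the generic birthday attack, so this does not break collision resistance.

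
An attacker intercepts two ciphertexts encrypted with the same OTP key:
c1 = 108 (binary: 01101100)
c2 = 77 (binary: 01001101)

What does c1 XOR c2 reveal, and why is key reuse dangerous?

Step 1: c1 XOR c2 = (m1 XOR k) XOR (m2 XOR k).
Step 2: By XOR associativity/commutativity: = m1 XOR m2 XOR k XOR k = m1 XOR m2.
Step 3: 01101100 XOR 01001101 = 00100001 = 33.
Step 4: The key cancels out! An attacker learns m1 XOR m2 = 33, revealing the relationship between plaintexts.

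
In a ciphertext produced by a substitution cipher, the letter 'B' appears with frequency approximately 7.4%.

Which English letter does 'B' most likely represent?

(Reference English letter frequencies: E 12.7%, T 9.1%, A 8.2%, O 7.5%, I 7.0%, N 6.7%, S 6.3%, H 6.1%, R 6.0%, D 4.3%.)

Step 1: The observed frequency is 7.4%.
Step 2: Compare with English frequencies:
  E: 12.7% (difference: 5.3%)
  T: 9.1% (difference: 1.7%)
  A: 8.2% (difference: 0.8%)
  O: 7.5% (difference: 0.1%) <-- closest
  I: 7.0% (difference: 0.4%)
  N: 6.7% (difference: 0.7%)
  S: 6.3% (difference: 1.1%)
  H: 6.1% (difference: 1.3%)
  R: 6.0% (difference: 1.4%)
  D: 4.3% (difference: 3.1%)
Step 3: 'B' most likely represents 'O' (frequency 7.5%).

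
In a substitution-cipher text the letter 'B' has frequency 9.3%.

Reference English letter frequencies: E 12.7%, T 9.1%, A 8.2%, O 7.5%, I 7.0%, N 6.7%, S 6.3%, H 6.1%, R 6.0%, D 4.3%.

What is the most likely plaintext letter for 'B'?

Step 1: The observed frequency is 9.3%.
Step 2: Compare with English frequencies:
  E: 12.7% (difference: 3.4%)
  T: 9.1% (difference: 0.2%) <-- closest
  A: 8.2% (difference: 1.1%)
  O: 7.5% (difference: 1.8%)
  I: 7.0% (difference: 2.3%)
  N: 6.7% (difference: 2.6%)
  S: 6.3% (difference: 3.0%)
  H: 6.1% (difference: 3.2%)
  R: 6.0% (difference: 3.3%)
  D: 4.3% (difference: 5.0%)
Step 3: 'B' most likely represents 'T' (frequency 9.1%).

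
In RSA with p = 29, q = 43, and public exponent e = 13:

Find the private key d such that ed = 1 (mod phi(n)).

Step 1: n = 29 * 43 = 1247.
Step 2: phi(n) = 28 * 42 = 1176.
Step 3: Find d such that 13 * d = 1 (mod 1176).
Step 4: d = 13^(-1) mod 1176 = 181.
Verification: 13 * 181 = 2353 = 2 * 1176 + 1.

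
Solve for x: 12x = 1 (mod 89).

Step 1: We need x such that 12 * x = 1 (mod 89).
Step 2: Using the extended Euclidean algorithm or trial:
  12 * 52 = 624 = 7 * 89 + 1.
Step 3: Since 624 mod 89 = 1, the inverse is x = 52.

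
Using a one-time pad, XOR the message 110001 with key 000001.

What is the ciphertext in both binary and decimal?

Step 1: Write out the XOR operation bit by bit:
  Message: 110001
  Key:     000001
  XOR:     110000
Step 2: Convert to decimal: 110000 = 48.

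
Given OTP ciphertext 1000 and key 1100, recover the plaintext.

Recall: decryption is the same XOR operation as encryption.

Step 1: XOR ciphertext with key:
  Ciphertext: 1000
  Key:        1100
  XOR:        0100
Step 2: Plaintext = 0100 = 4 in decimal.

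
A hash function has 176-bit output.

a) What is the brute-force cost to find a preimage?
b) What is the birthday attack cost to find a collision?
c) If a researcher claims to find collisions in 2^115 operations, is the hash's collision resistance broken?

Step 1: Preimage resistance requires brute-force of 2^176 operations.
Step 2: Collision resistance (birthday bound) = 2^(176/2) = 2^88.
Step 3: The claimed attack costs 2^115 operations.
Step 4: Since 2^115 >= 2^88, the claimed attack is no faster than the generic birthday attack, so this does not break collision resistance.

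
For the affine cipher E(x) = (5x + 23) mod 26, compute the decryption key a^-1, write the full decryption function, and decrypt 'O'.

Step 1: Find a^-1, the modular inverse of 5 mod 26.
Step 2: We need 5 * a^-1 = 1 (mod 26).
Step 3: 5 * 21 = 105 = 4 * 26 + 1, so a^-1 = 21.
Step 4: D(y) = 21(y - 23) mod 26.
Step 5: Apply to 'O' (y = 14): D(14) = 21 * (14 - 23) mod 26 = 21 * -9 mod 26 = 19 -> 'T'.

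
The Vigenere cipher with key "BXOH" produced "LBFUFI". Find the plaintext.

Step 1: Extend key: BXOHBX
Step 2: Decrypt each letter (c - k) mod 26:
  L(11) - B(1) = (11-1) mod 26 = 10 = K
  B(1) - X(23) = (1-23) mod 26 = 4 = E
  F(5) - O(14) = (5-14) mod 26 = 17 = R
  U(20) - H(7) = (20-7) mod 26 = 13 = N
  F(5) - B(1) = (5-1) mod 26 = 4 = E
  I(8) - X(23) = (8-23) mod 26 = 11 = L
Plaintext: KERNEL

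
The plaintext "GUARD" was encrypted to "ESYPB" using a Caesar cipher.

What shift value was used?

Step 1: Compare first letters: G (position 6) -> E (position 4).
Step 2: Shift = (4 - 6) mod 26 = 24.
The shift value is 24.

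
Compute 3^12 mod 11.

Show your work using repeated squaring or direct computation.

Step 1: Compute 3^12 mod 11 step by step, reducing modulo 11 at each step.
  3^1 mod 11 = 3
  3^2 mod 11 = (3 * 3) mod 11 = 9
  3^3 mod 11 = (9 * 3) mod 11 = 5
  3^4 mod 11 = (5 * 3) mod 11 = 4
  3^5 mod 11 = (4 * 3) mod 11 = 1
  3^6 mod 11 = (1 * 3) mod 11 = 3
  3^7 mod 11 = (3 * 3) mod 11 = 9
  3^8 mod 11 = (9 * 3) mod 11 = 5
  3^9 mod 11 = (5 * 3) mod 11 = 4
  3^10 mod 11 = (4 * 3) mod 11 = 1
  3^11 mod 11 = (1 * 3) mod 11 = 3
  3^12 mod 11 = (3 * 3) mod 11 = 9
Step 2: Result = 9.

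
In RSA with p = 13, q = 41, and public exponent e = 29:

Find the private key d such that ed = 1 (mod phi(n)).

Step 1: n = 13 * 41 = 533.
Step 2: phi(n) = 12 * 40 = 480.
Step 3: Find d such that 29 * d = 1 (mod 480).
Step 4: d = 29^(-1) mod 480 = 149.
Verification: 29 * 149 = 4321 = 9 * 480 + 1.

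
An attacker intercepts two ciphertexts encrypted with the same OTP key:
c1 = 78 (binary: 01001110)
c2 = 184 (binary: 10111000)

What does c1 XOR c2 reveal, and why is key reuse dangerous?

Step 1: c1 XOR c2 = (m1 XOR k) XOR (m2 XOR k).
Step 2: By XOR associativity/commutativity: = m1 XOR m2 XOR k XOR k = m1 XOR m2.
Step 3: 01001110 XOR 10111000 = 11110110 = 246.
Step 4: The key cancels out! An attacker learns m1 XOR m2 = 246, revealing the relationship between plaintexts.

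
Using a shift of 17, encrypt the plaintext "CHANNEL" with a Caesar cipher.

Step 1: For each letter, shift forward by 17 positions (mod 26).
  C (position 2) -> position (2+17) mod 26 = 19 -> T
  H (position 7) -> position (7+17) mod 26 = 24 -> Y
  A (position 0) -> position (0+17) mod 26 = 17 -> R
  N (position 13) -> position (13+17) mod 26 = 4 -> E
  N (position 13) -> position (13+17) mod 26 = 4 -> E
  E (position 4) -> position (4+17) mod 26 = 21 -> V
  L (position 11) -> position (11+17) mod 26 = 2 -> C
Result: TYREEVC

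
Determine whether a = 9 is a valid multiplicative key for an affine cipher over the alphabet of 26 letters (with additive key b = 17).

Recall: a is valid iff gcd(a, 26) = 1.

Step 1: Compute gcd(9, 26).
Step 2: gcd(9, 26) = 1.
Since gcd = 1, 9 is coprime with 26, so it is a valid key.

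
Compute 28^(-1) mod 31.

Step 1: We need x such that 28 * x = 1 (mod 31).
Step 2: Using the extended Euclidean algorithm or trial:
  28 * 10 = 280 = 9 * 31 + 1.
Step 3: Since 280 mod 31 = 1, the inverse is x = 10.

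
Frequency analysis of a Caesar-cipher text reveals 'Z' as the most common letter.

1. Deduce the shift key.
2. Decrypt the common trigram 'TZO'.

Step 1: In English, 'E' is the most frequent letter (12.7%).
Step 2: The most frequent ciphertext letter is 'Z' (position 25).
Step 3: Shift = (25 - 4) mod 26 = 21.
Step 4: Decrypt 'TZO' by shifting back 21:
  T -> Y
  Z -> E
  O -> T
Step 5: 'TZO' decrypts to 'YET'.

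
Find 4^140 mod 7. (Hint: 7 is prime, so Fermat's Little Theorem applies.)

Step 1: Since 7 is prime, by Fermat's Little Theorem: 4^6 = 1 (mod 7).
Step 2: Reduce exponent: 140 mod 6 = 2.
Step 3: So 4^140 = 4^2 (mod 7).
Step 4: 4^2 mod 7 = 2.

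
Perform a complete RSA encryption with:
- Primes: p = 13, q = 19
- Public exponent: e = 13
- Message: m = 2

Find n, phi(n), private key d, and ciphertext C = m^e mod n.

Step 1: n = 13 * 19 = 247.
Step 2: phi(n) = (13-1)(19-1) = 12 * 18 = 216.
Step 3: Find d = 13^(-1) mod 216 = 133.
  Verify: 13 * 133 = 1729 = 1 (mod 216).
Step 4: C = 2^13 mod 247 = 41.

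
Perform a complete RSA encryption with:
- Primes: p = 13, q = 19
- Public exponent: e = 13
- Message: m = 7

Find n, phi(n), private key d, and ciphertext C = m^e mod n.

Step 1: n = 13 * 19 = 247.
Step 2: phi(n) = (13-1)(19-1) = 12 * 18 = 216.
Step 3: Find d = 13^(-1) mod 216 = 133.
  Verify: 13 * 133 = 1729 = 1 (mod 216).
Step 4: C = 7^13 mod 247 = 7.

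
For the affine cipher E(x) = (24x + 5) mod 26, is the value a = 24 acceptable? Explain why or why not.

Step 1: Compute gcd(24, 26).
Step 2: gcd(24, 26) = 2.
Since gcd = 2 != 1, 24 shares a common factor with 26, so it cannot be used.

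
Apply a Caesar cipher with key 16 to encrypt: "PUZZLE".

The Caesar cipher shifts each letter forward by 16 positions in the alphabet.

Step 1: For each letter, shift forward by 16 positions (mod 26).
  P (position 15) -> position (15+16) mod 26 = 5 -> F
  U (position 20) -> position (20+16) mod 26 = 10 -> K
  Z (position 25) -> position (25+16) mod 26 = 15 -> P
  Z (position 25) -> position (25+16) mod 26 = 15 -> P
  L (position 11) -> position (11+16) mod 26 = 1 -> B
  E (position 4) -> position (4+16) mod 26 = 20 -> U
Result: FKPPBU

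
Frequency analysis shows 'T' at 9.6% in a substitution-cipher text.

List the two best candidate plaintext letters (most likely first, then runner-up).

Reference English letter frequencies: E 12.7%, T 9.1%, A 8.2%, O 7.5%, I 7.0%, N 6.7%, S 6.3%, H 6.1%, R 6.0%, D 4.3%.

Step 1: Observed frequency of 'T' is 9.6%.
Step 2: Compute distances to each reference frequency and sort:
  T (9.1%): difference = 0.5% <-- BEST
  A (8.2%): difference = 1.4% <-- RUNNER-UP
  O (7.5%): difference = 2.1%
  I (7.0%): difference = 2.6%
  N (6.7%): difference = 2.9%
Step 3: Most likely is 'T' (9.1%, diff 0.5%); second most likely is 'A' (8.2%, diff 1.4%).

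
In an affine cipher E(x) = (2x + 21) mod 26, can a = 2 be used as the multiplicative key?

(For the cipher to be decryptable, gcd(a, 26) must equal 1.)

Step 1: Compute gcd(2, 26).
Step 2: gcd(2, 26) = 2.
Since gcd = 2 != 1, 2 shares a common factor with 26, so it cannot be used.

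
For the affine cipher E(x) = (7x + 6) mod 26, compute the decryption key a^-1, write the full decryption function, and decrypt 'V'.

Step 1: Find a^-1, the modular inverse of 7 mod 26.
Step 2: We need 7 * a^-1 = 1 (mod 26).
Step 3: 7 * 15 = 105 = 4 * 26 + 1, so a^-1 = 15.
Step 4: D(y) = 15(y - 6) mod 26.
Step 5: Apply to 'V' (y = 21): D(21) = 15 * (21 - 6) mod 26 = 15 * 15 mod 26 = 17 -> 'R'.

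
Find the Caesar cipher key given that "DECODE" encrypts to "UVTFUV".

Step 1: Compare first letters: D (position 3) -> U (position 20).
Step 2: Shift = (20 - 3) mod 26 = 17.
The shift value is 17.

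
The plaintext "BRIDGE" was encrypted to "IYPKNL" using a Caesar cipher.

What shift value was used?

Step 1: Compare first letters: B (position 1) -> I (position 8).
Step 2: Shift = (8 - 1) mod 26 = 7.
The shift value is 7.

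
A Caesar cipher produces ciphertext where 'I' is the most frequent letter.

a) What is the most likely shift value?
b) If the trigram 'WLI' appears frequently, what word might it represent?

Step 1: In English, 'E' is the most frequent letter (12.7%).
Step 2: The most frequent ciphertext letter is 'I' (position 8).
Step 3: Shift = (8 - 4) mod 26 = 4.
Step 4: Decrypt 'WLI' by shifting back 4:
  W -> S
  L -> H
  I -> E
Step 5: 'WLI' decrypts to 'SHE'.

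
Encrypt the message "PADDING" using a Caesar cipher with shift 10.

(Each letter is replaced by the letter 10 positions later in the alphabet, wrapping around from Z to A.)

Step 1: For each letter, shift forward by 10 positions (mod 26).
  P (position 15) -> position (15+10) mod 26 = 25 -> Z
  A (position 0) -> position (0+10) mod 26 = 10 -> K
  D (position 3) -> position (3+10) mod 26 = 13 -> N
  D (position 3) -> position (3+10) mod 26 = 13 -> N
  I (position 8) -> position (8+10) mod 26 = 18 -> S
  N (position 13) -> position (13+10) mod 26 = 23 -> X
  G (position 6) -> position (6+10) mod 26 = 16 -> Q
Result: ZKNNSXQ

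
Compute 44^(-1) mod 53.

Step 1: We need x such that 44 * x = 1 (mod 53).
Step 2: Using the extended Euclidean algorithm or trial:
  44 * 47 = 2068 = 39 * 53 + 1.
Step 3: Since 2068 mod 53 = 1, the inverse is x = 47.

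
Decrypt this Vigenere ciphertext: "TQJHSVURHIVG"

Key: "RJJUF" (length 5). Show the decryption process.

Step 1: Key 'RJJUF' has length 5. Extended key: RJJUFRJJUFRJ
Step 2: Decrypt each position:
  T(19) - R(17) = 2 = C
  Q(16) - J(9) = 7 = H
  J(9) - J(9) = 0 = A
  H(7) - U(20) = 13 = N
  S(18) - F(5) = 13 = N
  V(21) - R(17) = 4 = E
  U(20) - J(9) = 11 = L
  R(17) - J(9) = 8 = I
  H(7) - U(20) = 13 = N
  I(8) - F(5) = 3 = D
  V(21) - R(17) = 4 = E
  G(6) - J(9) = 23 = X
Plaintext: CHANNELINDEX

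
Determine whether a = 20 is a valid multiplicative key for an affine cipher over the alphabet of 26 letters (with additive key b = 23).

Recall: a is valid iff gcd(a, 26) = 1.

Step 1: Compute gcd(20, 26).
Step 2: gcd(20, 26) = 2.
Since gcd = 2 != 1, 20 shares a common factor with 26, so it cannot be used.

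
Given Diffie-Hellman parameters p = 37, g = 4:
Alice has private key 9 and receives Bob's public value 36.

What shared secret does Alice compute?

Step 1: s = B^a mod p = 36^9 mod 37.
  36^1 mod 37 = 36
  36^2 mod 37 = (36 * 36) mod 37 = 1
  36^3 mod 37 = (1 * 36) mod 37 = 36
  36^4 mod 37 = (36 * 36) mod 37 = 1
  36^5 mod 37 = (1 * 36) mod 37 = 36
  36^6 mod 37 = (36 * 36) mod 37 = 1
  36^7 mod 37 = (1 * 36) mod 37 = 36
  36^8 mod 37 = (36 * 36) mod 37 = 1
  36^9 mod 37 = (1 * 36) mod 37 = 36
Result: shared secret = 36.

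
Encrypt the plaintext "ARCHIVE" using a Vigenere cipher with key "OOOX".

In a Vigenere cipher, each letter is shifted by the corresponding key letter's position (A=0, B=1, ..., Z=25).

Step 1: Repeat key to match plaintext length:
  Plaintext: ARCHIVE
  Key:       OOOXOOO
Step 2: Encrypt each letter:
  A(0) + O(14) = (0+14) mod 26 = 14 = O
  R(17) + O(14) = (17+14) mod 26 = 5 = F
  C(2) + O(14) = (2+14) mod 26 = 16 = Q
  H(7) + X(23) = (7+23) mod 26 = 4 = E
  I(8) + O(14) = (8+14) mod 26 = 22 = W
  V(21) + O(14) = (21+14) mod 26 = 9 = J
  E(4) + O(14) = (4+14) mod 26 = 18 = S
Ciphertext: OFQEWJS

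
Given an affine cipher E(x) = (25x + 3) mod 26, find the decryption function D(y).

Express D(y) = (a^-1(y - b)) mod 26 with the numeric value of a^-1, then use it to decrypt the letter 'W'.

Step 1: Find a^-1, the modular inverse of 25 mod 26.
Step 2: We need 25 * a^-1 = 1 (mod 26).
Step 3: 25 * 25 = 625 = 24 * 26 + 1, so a^-1 = 25.
Step 4: D(y) = 25(y - 3) mod 26.
Step 5: Apply to 'W' (y = 22): D(22) = 25 * (22 - 3) mod 26 = 25 * 19 mod 26 = 7 -> 'H'.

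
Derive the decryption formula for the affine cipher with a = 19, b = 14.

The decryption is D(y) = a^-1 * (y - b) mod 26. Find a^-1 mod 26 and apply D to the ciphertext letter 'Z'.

Step 1: Find a^-1, the modular inverse of 19 mod 26.
Step 2: We need 19 * a^-1 = 1 (mod 26).
Step 3: 19 * 11 = 209 = 8 * 26 + 1, so a^-1 = 11.
Step 4: D(y) = 11(y - 14) mod 26.
Step 5: Apply to 'Z' (y = 25): D(25) = 11 * (25 - 14) mod 26 = 11 * 11 mod 26 = 17 -> 'R'.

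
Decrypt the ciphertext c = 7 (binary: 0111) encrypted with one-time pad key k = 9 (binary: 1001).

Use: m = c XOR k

Step 1: XOR ciphertext with key:
  Ciphertext: 0111
  Key:        1001
  XOR:        1110
Step 2: Plaintext = 1110 = 14 in decimal.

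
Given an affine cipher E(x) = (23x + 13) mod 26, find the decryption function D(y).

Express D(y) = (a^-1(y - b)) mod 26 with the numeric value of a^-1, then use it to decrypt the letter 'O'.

Step 1: Find a^-1, the modular inverse of 23 mod 26.
Step 2: We need 23 * a^-1 = 1 (mod 26).
Step 3: 23 * 17 = 391 = 15 * 26 + 1, so a^-1 = 17.
Step 4: D(y) = 17(y - 13) mod 26.
Step 5: Apply to 'O' (y = 14): D(14) = 17 * (14 - 13) mod 26 = 17 * 1 mod 26 = 17 -> 'R'.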